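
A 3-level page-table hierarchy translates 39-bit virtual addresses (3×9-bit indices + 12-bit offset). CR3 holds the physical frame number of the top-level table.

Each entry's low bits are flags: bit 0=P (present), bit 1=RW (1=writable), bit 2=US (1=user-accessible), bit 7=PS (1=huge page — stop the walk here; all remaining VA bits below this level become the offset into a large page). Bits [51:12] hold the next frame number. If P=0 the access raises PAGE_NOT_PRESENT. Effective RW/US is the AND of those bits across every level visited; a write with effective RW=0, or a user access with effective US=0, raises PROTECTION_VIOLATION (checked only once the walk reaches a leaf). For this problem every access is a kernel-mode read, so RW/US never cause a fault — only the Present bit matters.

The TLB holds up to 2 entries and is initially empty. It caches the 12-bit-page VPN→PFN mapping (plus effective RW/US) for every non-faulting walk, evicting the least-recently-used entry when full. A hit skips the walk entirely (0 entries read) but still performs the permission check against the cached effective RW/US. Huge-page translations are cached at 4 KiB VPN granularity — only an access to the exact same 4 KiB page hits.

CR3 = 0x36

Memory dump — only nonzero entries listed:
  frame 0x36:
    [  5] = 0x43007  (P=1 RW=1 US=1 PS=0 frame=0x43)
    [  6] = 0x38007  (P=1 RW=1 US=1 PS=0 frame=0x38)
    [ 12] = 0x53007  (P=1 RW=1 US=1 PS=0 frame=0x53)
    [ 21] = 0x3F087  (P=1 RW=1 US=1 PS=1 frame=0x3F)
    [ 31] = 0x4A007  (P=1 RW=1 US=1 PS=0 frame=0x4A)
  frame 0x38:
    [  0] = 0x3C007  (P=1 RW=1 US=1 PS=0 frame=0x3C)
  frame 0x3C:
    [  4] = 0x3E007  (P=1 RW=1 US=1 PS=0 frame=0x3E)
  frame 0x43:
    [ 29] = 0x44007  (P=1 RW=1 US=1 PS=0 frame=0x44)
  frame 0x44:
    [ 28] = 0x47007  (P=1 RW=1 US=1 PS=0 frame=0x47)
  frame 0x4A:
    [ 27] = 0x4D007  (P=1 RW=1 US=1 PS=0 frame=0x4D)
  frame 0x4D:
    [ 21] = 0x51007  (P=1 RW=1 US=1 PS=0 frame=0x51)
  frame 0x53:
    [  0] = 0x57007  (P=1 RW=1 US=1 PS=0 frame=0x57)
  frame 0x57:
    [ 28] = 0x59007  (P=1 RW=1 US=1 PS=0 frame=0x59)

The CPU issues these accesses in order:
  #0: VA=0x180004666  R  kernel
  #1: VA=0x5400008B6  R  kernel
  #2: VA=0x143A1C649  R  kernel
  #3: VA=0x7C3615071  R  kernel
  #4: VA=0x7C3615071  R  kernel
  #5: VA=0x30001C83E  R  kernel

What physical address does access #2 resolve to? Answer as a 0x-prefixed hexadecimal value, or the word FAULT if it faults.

Per-access translation:
#0 VA=0x180004666 (r,kernel):
  L0 @0x36[6] → 0x38007  P=1,RW=1,US=1,PS=0
  L1 @0x38[0] → 0x3C007  P=1,RW=1,US=1,PS=0
  L2 @0x3C[4] → 0x3E007  P=1,RW=1,US=1,PS=0
  ⇒ phys 0x3E666  [3 reads]
#1 VA=0x5400008B6 (r,kernel):
  L0 @0x36[21] → 0x3F087  P=1,RW=1,US=1,PS=1
  ⇒ phys 0x3F8B6 (huge @L0)  [1 reads]
#2 VA=0x143A1C649 (r,kernel):
  L0 @0x36[5] → 0x43007  P=1,RW=1,US=1,PS=0
  L1 @0x43[29] → 0x44007  P=1,RW=1,US=1,PS=0
  L2 @0x44[28] → 0x47007  P=1,RW=1,US=1,PS=0
  ⇒ phys 0x47649  [3 reads]
#3 VA=0x7C3615071 (r,kernel):
  L0 @0x36[31] → 0x4A007  P=1,RW=1,US=1,PS=0
  L1 @0x4A[27] → 0x4D007  P=1,RW=1,US=1,PS=0
  L2 @0x4D[21] → 0x51007  P=1,RW=1,US=1,PS=0
  ⇒ phys 0x51071  [3 reads]
#4 VA=0x7C3615071 (r,kernel):
  TLB hit vpn=0x7C3615 → PA=0x51071
#5 VA=0x30001C83E (r,kernel):
  L0 @0x36[12] → 0x53007  P=1,RW=1,US=1,PS=0
  L1 @0x53[0] → 0x57007  P=1,RW=1,US=1,PS=0
  L2 @0x57[28] → 0x59007  P=1,RW=1,US=1,PS=0
  ⇒ phys 0x5983E  [3 reads]

Access #2 PA: 0x47649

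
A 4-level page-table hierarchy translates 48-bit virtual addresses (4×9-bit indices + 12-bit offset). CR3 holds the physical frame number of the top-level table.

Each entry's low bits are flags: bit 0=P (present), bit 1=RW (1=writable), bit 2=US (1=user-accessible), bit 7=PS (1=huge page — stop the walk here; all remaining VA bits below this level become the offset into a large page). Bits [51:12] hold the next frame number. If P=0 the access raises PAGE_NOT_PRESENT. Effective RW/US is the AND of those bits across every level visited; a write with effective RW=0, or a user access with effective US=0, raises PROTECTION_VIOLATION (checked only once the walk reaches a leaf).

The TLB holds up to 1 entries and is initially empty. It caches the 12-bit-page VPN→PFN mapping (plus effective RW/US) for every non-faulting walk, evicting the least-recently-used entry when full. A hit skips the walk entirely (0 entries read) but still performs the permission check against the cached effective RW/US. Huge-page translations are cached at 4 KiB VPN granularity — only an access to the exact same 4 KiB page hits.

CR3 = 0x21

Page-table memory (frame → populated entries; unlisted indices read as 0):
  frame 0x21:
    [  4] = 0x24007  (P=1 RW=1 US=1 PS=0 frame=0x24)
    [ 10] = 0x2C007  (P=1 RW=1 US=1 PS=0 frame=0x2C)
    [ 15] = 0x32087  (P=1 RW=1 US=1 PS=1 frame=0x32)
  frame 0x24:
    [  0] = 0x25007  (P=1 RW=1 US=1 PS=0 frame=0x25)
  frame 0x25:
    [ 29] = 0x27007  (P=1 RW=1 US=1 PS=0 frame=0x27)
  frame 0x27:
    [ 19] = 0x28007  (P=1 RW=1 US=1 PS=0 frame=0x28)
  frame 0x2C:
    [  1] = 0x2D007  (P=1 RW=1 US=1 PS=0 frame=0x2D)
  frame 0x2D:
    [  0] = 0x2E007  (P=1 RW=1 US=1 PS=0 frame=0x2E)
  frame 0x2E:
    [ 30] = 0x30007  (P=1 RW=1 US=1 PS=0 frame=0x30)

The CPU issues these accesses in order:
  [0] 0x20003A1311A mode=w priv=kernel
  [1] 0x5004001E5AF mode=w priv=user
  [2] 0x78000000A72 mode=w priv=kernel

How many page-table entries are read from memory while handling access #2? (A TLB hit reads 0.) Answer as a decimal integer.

Trace:
#0 VA=0x20003A1311A (w,kernel):
  L0 @0x21[4] → 0x24007  P=1,RW=1,US=1,PS=0
  L1 @0x24[0] → 0x25007  P=1,RW=1,US=1,PS=0
  L2 @0x25[29] → 0x27007  P=1,RW=1,US=1,PS=0
  L3 @0x27[19] → 0x28007  P=1,RW=1,US=1,PS=0
  ✓ 0x2811A  — 4 lookups
#1 VA=0x5004001E5AF (w,user):
  L0 @0x21[10] → 0x2C007  P=1,RW=1,US=1,PS=0
  L1 @0x2C[1] → 0x2D007  P=1,RW=1,US=1,PS=0
  L2 @0x2D[0] → 0x2E007  P=1,RW=1,US=1,PS=0
  L3 @0x2E[30] → 0x30007  P=1,RW=1,US=1,PS=0
  ✓ 0x305AF  — 4 lookups
#2 VA=0x78000000A72 (w,kernel):
  L0 @0x21[15] → 0x32087  P=1,RW=1,US=1,PS=1
  ✓ 0x32A72 (huge @L0)  — 1 lookups

Entries read for #2: 1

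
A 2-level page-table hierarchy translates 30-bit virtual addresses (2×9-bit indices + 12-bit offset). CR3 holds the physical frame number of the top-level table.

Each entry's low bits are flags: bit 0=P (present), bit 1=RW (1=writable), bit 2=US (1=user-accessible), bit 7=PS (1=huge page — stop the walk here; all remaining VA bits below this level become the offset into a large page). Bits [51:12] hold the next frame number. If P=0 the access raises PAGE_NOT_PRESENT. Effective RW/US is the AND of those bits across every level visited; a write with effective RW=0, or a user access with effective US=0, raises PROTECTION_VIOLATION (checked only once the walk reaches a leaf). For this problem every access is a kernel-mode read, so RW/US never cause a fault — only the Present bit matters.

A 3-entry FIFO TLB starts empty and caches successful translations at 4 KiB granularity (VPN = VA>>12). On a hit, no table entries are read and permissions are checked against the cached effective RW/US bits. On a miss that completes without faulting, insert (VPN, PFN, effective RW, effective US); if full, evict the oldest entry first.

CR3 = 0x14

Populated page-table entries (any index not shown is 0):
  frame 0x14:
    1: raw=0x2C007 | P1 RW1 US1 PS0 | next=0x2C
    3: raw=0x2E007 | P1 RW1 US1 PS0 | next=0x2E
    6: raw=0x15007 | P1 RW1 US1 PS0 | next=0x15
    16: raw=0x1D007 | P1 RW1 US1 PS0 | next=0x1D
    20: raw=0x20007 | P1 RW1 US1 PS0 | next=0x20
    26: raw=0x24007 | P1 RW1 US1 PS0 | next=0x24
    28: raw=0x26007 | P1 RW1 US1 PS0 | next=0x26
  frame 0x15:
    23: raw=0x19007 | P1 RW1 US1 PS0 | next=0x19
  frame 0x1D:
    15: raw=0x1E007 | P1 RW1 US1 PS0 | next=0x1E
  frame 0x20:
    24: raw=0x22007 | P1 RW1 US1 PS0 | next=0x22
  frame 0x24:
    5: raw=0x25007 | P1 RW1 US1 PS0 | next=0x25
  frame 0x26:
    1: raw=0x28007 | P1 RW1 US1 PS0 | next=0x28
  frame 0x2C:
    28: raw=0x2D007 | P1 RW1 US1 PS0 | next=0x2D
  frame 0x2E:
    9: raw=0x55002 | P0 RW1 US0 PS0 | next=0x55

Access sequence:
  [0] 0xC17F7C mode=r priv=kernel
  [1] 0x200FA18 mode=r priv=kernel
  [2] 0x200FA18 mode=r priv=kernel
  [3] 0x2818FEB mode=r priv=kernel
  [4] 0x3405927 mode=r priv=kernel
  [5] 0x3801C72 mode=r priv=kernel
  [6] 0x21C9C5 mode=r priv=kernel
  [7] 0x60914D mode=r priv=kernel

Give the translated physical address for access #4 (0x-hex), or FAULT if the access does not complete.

Walk each access:
#0 VA=0xC17F7C (r,kernel):
  [0] read 0x14 idx=6: raw=0x15007 flags P=1 W=1 U=1 S=0
  [1] read 0x15 idx=23: raw=0x19007 flags P=1 W=1 U=1 S=0
  → PA=0x19F7C  (2 entries read)
#1 VA=0x200FA18 (r,kernel):
  [0] read 0x14 idx=16: raw=0x1D007 flags P=1 W=1 U=1 S=0
  [1] read 0x1D idx=15: raw=0x1E007 flags P=1 W=1 U=1 S=0
  → PA=0x1EA18  (2 entries read)
#2 VA=0x200FA18 (r,kernel):
  TLB hit vpn=0x200F → PA=0x1EA18
#3 VA=0x2818FEB (r,kernel):
  [0] read 0x14 idx=20: raw=0x20007 flags P=1 W=1 U=1 S=0
  [1] read 0x20 idx=24: raw=0x22007 flags P=1 W=1 U=1 S=0
  → PA=0x22FEB  (2 entries read)
#4 VA=0x3405927 (r,kernel):
  [0] read 0x14 idx=26: raw=0x24007 flags P=1 W=1 U=1 S=0
  [1] read 0x24 idx=5: raw=0x25007 flags P=1 W=1 U=1 S=0
  → PA=0x25927  (2 entries read)
#5 VA=0x3801C72 (r,kernel):
  [0] read 0x14 idx=28: raw=0x26007 flags P=1 W=1 U=1 S=0
  [1] read 0x26 idx=1: raw=0x28007 flags P=1 W=1 U=1 S=0
  → PA=0x28C72  (2 entries read)
#6 VA=0x21C9C5 (r,kernel):
  [0] read 0x14 idx=1: raw=0x2C007 flags P=1 W=1 U=1 S=0
  [1] read 0x2C idx=28: raw=0x2D007 flags P=1 W=1 U=1 S=0
  → PA=0x2D9C5  (2 entries read)
#7 VA=0x60914D (r,kernel):
  [0] read 0x14 idx=3: raw=0x2E007 flags P=1 W=1 U=1 S=0
  [1] read 0x2E idx=9: raw=0x55002 flags P=0 W=1 U=0 S=0
  ✗ PAGE_NOT_PRESENT  [2 reads]

Access #4 PA: 0x25927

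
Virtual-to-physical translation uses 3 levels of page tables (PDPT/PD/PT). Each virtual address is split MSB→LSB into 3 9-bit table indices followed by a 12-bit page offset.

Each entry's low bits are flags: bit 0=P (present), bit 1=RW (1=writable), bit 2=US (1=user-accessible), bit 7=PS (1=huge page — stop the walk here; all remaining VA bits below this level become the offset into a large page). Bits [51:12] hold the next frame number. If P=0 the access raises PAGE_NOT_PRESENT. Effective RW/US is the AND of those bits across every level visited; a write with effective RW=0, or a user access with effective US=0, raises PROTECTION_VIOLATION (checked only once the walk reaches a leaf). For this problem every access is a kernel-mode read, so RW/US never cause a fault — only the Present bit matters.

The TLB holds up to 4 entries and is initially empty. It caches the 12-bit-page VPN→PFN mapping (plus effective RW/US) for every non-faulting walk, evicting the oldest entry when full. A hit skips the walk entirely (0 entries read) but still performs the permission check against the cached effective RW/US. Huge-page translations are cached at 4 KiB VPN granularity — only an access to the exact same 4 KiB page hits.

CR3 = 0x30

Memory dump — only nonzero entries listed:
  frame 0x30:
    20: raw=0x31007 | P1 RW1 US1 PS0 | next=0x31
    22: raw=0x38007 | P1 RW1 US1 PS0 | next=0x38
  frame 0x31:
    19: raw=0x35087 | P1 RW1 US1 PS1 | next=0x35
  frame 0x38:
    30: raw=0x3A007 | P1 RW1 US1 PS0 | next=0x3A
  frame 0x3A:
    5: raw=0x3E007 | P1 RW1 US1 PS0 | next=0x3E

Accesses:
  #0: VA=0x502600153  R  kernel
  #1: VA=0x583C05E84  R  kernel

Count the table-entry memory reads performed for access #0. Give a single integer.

Per-access translation:
#0 VA=0x502600153 (r,kernel):
  L0: frame=0x30 idx=20 entry=0x31007 [P=1 RW=1 US=1 PS=0]
  L1: frame=0x31 idx=19 entry=0x35087 [P=1 RW=1 US=1 PS=1]
  ✓ 0x35153 (huge @L1)  — 2 lookups
#1 VA=0x583C05E84 (r,kernel):
  L0: frame=0x30 idx=22 entry=0x38007 [P=1 RW=1 US=1 PS=0]
  L1: frame=0x38 idx=30 entry=0x3A007 [P=1 RW=1 US=1 PS=0]
  L2: frame=0x3A idx=5 entry=0x3E007 [P=1 RW=1 US=1 PS=0]
  ✓ 0x3EE84  — 3 lookups

Entries read for #0: 2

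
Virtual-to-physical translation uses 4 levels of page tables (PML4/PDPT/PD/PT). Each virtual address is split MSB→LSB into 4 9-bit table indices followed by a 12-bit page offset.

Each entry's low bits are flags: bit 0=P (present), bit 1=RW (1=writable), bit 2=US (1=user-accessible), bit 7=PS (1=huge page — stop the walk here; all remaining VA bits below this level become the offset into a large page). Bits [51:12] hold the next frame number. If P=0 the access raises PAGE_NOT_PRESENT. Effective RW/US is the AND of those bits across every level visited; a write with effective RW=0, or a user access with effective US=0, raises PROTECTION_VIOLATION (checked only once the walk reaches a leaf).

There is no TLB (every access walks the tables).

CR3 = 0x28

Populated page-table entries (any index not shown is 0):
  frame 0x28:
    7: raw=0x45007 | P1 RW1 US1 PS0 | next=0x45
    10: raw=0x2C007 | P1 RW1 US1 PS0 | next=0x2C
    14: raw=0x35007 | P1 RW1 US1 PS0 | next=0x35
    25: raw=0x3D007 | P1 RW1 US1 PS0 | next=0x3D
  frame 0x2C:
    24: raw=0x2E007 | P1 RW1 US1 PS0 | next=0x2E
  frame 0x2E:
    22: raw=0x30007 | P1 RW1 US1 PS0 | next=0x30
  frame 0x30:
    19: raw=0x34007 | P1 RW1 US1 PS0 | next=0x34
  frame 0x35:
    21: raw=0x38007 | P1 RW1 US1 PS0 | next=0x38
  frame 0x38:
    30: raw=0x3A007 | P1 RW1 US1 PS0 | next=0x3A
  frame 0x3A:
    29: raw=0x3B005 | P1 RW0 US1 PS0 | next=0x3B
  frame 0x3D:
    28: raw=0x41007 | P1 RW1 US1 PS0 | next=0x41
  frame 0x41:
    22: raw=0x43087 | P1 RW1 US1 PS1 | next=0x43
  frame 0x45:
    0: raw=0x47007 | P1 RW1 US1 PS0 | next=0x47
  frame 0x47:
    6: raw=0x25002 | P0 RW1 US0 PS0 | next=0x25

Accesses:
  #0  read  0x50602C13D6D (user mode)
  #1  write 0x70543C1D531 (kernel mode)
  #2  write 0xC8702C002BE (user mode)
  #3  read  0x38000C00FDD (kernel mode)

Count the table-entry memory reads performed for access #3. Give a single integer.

Per-access translation:
#0 VA=0x50602C13D6D (r,user):
  L0: frame=0x28 idx=10 entry=0x2C007 [P=1 RW=1 US=1 PS=0]
  L1: frame=0x2C idx=24 entry=0x2E007 [P=1 RW=1 US=1 PS=0]
  L2: frame=0x2E idx=22 entry=0x30007 [P=1 RW=1 US=1 PS=0]
  L3: frame=0x30 idx=19 entry=0x34007 [P=1 RW=1 US=1 PS=0]
  → PA=0x34D6D  (4 entries read)
#1 VA=0x70543C1D531 (w,kernel):
  L0: frame=0x28 idx=14 entry=0x35007 [P=1 RW=1 US=1 PS=0]
  L1: frame=0x35 idx=21 entry=0x38007 [P=1 RW=1 US=1 PS=0]
  L2: frame=0x38 idx=30 entry=0x3A007 [P=1 RW=1 US=1 PS=0]
  L3: frame=0x3A idx=29 entry=0x3B005 [P=1 RW=0 US=1 PS=0]
  → PROTECTION_VIOLATION  (4 entries read)
#2 VA=0xC8702C002BE (w,user):
  L0: frame=0x28 idx=25 entry=0x3D007 [P=1 RW=1 US=1 PS=0]
  L1: frame=0x3D idx=28 entry=0x41007 [P=1 RW=1 US=1 PS=0]
  L2: frame=0x41 idx=22 entry=0x43087 [P=1 RW=1 US=1 PS=1]
  → PA=0x432BE (huge @L2)  (3 entries read)
#3 VA=0x38000C00FDD (r,kernel):
  L0: frame=0x28 idx=7 entry=0x45007 [P=1 RW=1 US=1 PS=0]
  L1: frame=0x45 idx=0 entry=0x47007 [P=1 RW=1 US=1 PS=0]
  L2: frame=0x47 idx=6 entry=0x25002 [P=0 RW=1 US=0 PS=0]
  → PAGE_NOT_PRESENT  (3 entries read)

Entries read for #3: 3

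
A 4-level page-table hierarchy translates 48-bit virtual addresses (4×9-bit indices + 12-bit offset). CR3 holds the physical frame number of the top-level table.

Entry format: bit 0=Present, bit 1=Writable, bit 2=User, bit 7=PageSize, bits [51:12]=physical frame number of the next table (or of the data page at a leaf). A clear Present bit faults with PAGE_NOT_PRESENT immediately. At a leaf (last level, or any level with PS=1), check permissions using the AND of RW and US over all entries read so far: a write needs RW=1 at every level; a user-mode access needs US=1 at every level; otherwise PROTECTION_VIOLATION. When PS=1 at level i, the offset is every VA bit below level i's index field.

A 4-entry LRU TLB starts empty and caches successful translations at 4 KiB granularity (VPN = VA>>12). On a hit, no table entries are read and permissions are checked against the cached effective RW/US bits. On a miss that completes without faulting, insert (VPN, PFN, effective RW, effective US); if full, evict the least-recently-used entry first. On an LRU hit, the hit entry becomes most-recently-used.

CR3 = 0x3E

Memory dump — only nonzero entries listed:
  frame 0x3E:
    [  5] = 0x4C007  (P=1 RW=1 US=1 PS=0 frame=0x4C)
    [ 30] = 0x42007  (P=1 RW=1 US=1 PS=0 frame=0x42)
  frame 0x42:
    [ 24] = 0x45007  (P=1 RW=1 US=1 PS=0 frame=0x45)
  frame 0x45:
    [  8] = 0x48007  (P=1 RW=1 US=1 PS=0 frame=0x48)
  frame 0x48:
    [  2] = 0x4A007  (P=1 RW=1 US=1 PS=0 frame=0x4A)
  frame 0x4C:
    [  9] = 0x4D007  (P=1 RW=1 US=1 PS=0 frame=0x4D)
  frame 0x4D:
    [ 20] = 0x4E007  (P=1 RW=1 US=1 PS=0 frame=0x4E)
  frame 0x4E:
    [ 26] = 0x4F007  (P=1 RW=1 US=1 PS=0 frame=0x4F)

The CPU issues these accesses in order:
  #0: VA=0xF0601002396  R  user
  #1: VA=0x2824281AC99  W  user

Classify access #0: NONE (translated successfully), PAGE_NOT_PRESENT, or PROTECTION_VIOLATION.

Walk each access:
#0 VA=0xF0601002396 (r,user):
  L0: frame=0x3E idx=30 entry=0x42007 [P=1 RW=1 US=1 PS=0]
  L1: frame=0x42 idx=24 entry=0x45007 [P=1 RW=1 US=1 PS=0]
  L2: frame=0x45 idx=8 entry=0x48007 [P=1 RW=1 US=1 PS=0]
  L3: frame=0x48 idx=2 entry=0x4A007 [P=1 RW=1 US=1 PS=0]
  → PA=0x4A396  (4 entries read)
#1 VA=0x2824281AC99 (w,user):
  L0: frame=0x3E idx=5 entry=0x4C007 [P=1 RW=1 US=1 PS=0]
  L1: frame=0x4C idx=9 entry=0x4D007 [P=1 RW=1 US=1 PS=0]
  L2: frame=0x4D idx=20 entry=0x4E007 [P=1 RW=1 US=1 PS=0]
  L3: frame=0x4E idx=26 entry=0x4F007 [P=1 RW=1 US=1 PS=0]
  → PA=0x4FC99  (4 entries read)

Access #0 fault: NONE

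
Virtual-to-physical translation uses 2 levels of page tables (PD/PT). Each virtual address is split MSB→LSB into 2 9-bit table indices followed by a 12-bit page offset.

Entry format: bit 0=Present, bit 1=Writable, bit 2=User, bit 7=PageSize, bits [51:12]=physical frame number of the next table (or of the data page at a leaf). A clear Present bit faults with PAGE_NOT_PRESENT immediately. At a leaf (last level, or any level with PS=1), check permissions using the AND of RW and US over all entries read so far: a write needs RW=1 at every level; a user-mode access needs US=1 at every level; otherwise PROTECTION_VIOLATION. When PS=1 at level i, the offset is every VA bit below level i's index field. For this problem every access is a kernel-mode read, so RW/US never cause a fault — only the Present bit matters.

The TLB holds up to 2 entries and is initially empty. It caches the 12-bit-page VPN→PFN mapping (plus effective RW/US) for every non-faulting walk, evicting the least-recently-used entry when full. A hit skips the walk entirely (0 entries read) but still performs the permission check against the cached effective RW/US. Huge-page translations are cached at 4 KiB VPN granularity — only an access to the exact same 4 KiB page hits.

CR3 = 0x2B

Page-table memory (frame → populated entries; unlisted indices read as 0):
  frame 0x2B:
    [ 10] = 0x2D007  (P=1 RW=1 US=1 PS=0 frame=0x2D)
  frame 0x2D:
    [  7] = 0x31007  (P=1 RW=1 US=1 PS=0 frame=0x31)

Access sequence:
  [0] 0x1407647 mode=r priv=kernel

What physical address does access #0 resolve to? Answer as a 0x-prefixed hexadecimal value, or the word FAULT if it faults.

Trace:
#0 VA=0x1407647 (r,kernel):
  L0: frame=0x2B idx=10 entry=0x2D007 [P=1 RW=1 US=1 PS=0]
  L1: frame=0x2D idx=7 entry=0x31007 [P=1 RW=1 US=1 PS=0]
  ⇒ phys 0x31647  [2 reads]

Access #0 PA: 0x31647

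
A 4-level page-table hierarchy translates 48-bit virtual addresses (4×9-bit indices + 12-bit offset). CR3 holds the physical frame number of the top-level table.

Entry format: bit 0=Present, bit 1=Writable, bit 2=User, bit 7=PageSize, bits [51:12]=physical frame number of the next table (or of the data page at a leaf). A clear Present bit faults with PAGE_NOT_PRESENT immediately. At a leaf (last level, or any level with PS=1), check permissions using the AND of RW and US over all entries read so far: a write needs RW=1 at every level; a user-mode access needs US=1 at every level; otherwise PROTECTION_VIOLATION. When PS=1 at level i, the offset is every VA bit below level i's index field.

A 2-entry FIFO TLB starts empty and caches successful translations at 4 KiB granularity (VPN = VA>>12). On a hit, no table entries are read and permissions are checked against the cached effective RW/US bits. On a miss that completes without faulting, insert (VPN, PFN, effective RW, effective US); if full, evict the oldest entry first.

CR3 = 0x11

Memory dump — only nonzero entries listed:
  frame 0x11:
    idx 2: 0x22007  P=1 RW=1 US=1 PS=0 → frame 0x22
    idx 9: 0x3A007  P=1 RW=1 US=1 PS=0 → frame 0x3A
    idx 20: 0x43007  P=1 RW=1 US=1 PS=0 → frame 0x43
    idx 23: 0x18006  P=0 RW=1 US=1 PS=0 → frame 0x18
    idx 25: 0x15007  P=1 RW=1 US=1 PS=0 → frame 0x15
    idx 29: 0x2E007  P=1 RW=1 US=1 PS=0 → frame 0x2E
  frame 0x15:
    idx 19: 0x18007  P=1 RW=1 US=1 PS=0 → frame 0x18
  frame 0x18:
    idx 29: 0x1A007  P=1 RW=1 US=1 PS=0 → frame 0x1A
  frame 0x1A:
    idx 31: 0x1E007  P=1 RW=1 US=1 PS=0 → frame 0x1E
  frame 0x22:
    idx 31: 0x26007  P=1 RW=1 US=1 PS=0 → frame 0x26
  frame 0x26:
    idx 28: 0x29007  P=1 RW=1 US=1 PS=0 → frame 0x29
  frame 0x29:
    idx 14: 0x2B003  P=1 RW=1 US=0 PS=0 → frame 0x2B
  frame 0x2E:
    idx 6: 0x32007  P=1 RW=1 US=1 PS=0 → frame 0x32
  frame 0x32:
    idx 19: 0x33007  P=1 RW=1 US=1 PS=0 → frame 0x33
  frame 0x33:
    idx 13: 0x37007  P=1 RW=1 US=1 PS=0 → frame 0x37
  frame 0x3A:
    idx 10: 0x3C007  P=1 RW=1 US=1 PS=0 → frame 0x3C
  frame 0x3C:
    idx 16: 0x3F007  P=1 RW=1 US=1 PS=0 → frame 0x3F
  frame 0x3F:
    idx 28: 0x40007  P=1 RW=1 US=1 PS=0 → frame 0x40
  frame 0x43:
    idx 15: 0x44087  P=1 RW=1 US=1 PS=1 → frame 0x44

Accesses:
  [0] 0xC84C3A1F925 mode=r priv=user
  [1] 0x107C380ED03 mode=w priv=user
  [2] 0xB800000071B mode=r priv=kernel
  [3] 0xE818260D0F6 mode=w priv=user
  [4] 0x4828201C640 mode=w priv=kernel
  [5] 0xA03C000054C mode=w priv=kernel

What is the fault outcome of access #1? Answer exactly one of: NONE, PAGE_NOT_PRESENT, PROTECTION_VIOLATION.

Walk each access:
#0 VA=0xC84C3A1F925 (r,user):
  [0] read 0x11 idx=25: raw=0x15007 flags P=1 W=1 U=1 S=0
  [1] read 0x15 idx=19: raw=0x18007 flags P=1 W=1 U=1 S=0
  [2] read 0x18 idx=29: raw=0x1A007 flags P=1 W=1 U=1 S=0
  [3] read 0x1A idx=31: raw=0x1E007 flags P=1 W=1 U=1 S=0
  → PA=0x1E925  (4 entries read)
#1 VA=0x107C380ED03 (w,user):
  [0] read 0x11 idx=2: raw=0x22007 flags P=1 W=1 U=1 S=0
  [1] read 0x22 idx=31: raw=0x26007 flags P=1 W=1 U=1 S=0
  [2] read 0x26 idx=28: raw=0x29007 flags P=1 W=1 U=1 S=0
  [3] read 0x29 idx=14: raw=0x2B003 flags P=1 W=1 U=0 S=0
  ✗ PROTECTION_VIOLATION  [4 reads]
#2 VA=0xB800000071B (r,kernel):
  [0] read 0x11 idx=23: raw=0x18006 flags P=0 W=1 U=1 S=0
  ✗ PAGE_NOT_PRESENT  [1 reads]
#3 VA=0xE818260D0F6 (w,user):
  [0] read 0x11 idx=29: raw=0x2E007 flags P=1 W=1 U=1 S=0
  [1] read 0x2E idx=6: raw=0x32007 flags P=1 W=1 U=1 S=0
  [2] read 0x32 idx=19: raw=0x33007 flags P=1 W=1 U=1 S=0
  [3] read 0x33 idx=13: raw=0x37007 flags P=1 W=1 U=1 S=0
  → PA=0x370F6  (4 entries read)
#4 VA=0x4828201C640 (w,kernel):
  [0] read 0x11 idx=9: raw=0x3A007 flags P=1 W=1 U=1 S=0
  [1] read 0x3A idx=10: raw=0x3C007 flags P=1 W=1 U=1 S=0
  [2] read 0x3C idx=16: raw=0x3F007 flags P=1 W=1 U=1 S=0
  [3] read 0x3F idx=28: raw=0x40007 flags P=1 W=1 U=1 S=0
  → PA=0x40640  (4 entries read)
#5 VA=0xA03C000054C (w,kernel):
  [0] read 0x11 idx=20: raw=0x43007 flags P=1 W=1 U=1 S=0
  [1] read 0x43 idx=15: raw=0x44087 flags P=1 W=1 U=1 S=1
  → PA=0x4454C (huge @L1)  (2 entries read)

Access #1 fault: PROTECTION_VIOLATION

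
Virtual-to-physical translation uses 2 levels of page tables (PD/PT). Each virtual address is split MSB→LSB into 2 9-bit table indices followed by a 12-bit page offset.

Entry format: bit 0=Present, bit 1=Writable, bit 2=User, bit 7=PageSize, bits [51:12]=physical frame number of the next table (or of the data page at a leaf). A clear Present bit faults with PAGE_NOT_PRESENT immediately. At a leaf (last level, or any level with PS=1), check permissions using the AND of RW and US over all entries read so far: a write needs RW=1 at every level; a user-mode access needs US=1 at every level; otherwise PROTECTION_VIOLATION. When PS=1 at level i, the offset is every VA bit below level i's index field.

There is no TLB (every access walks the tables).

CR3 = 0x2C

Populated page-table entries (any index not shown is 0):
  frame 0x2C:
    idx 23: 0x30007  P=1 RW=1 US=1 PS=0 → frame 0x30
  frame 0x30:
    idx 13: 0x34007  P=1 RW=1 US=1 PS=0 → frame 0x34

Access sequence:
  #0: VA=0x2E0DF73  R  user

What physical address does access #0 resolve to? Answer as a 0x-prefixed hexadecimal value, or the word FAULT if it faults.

Walk each access:
#0 VA=0x2E0DF73 (r,user):
  L0 @0x2C[23] → 0x30007  P=1,RW=1,US=1,PS=0
  L1 @0x30[13] → 0x34007  P=1,RW=1,US=1,PS=0
  ✓ 0x34F73  — 2 lookups

Access #0 PA: 0x34F73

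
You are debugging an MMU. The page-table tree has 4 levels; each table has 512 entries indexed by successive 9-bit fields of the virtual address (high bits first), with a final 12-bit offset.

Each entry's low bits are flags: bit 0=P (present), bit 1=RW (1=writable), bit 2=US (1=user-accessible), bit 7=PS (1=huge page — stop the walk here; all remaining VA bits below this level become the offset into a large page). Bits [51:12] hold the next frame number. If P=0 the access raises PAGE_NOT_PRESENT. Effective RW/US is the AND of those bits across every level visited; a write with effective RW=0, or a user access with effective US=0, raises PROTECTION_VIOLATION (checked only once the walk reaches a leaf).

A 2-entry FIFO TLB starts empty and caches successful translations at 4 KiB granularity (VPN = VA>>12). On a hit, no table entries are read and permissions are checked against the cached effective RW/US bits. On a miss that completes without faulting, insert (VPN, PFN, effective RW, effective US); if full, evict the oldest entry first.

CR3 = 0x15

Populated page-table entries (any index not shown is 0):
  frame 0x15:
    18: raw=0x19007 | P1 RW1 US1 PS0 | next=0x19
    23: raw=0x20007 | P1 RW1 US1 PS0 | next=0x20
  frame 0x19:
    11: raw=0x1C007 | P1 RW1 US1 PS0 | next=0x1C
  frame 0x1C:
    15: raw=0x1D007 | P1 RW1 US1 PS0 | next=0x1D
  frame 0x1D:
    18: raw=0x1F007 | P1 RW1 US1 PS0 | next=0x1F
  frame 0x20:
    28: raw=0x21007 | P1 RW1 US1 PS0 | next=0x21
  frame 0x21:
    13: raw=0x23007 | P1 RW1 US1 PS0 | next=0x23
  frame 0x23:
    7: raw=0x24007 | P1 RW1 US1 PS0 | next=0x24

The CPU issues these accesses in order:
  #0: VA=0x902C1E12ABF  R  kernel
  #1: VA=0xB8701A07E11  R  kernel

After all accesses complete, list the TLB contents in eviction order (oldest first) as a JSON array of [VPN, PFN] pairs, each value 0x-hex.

Trace:
#0 VA=0x902C1E12ABF (r,kernel):
  L0 @0x15[18] → 0x19007  P=1,RW=1,US=1,PS=0
  L1 @0x19[11] → 0x1C007  P=1,RW=1,US=1,PS=0
  L2 @0x1C[15] → 0x1D007  P=1,RW=1,US=1,PS=0
  L3 @0x1D[18] → 0x1F007  P=1,RW=1,US=1,PS=0
  → PA=0x1FABF  (4 entries read)
#1 VA=0xB8701A07E11 (r,kernel):
  L0 @0x15[23] → 0x20007  P=1,RW=1,US=1,PS=0
  L1 @0x20[28] → 0x21007  P=1,RW=1,US=1,PS=0
  L2 @0x21[13] → 0x23007  P=1,RW=1,US=1,PS=0
  L3 @0x23[7] → 0x24007  P=1,RW=1,US=1,PS=0
  → PA=0x24E11  (4 entries read)

TLB: [["0x902C1E12", "0x1F"], ["0xB8701A07", "0x24"]]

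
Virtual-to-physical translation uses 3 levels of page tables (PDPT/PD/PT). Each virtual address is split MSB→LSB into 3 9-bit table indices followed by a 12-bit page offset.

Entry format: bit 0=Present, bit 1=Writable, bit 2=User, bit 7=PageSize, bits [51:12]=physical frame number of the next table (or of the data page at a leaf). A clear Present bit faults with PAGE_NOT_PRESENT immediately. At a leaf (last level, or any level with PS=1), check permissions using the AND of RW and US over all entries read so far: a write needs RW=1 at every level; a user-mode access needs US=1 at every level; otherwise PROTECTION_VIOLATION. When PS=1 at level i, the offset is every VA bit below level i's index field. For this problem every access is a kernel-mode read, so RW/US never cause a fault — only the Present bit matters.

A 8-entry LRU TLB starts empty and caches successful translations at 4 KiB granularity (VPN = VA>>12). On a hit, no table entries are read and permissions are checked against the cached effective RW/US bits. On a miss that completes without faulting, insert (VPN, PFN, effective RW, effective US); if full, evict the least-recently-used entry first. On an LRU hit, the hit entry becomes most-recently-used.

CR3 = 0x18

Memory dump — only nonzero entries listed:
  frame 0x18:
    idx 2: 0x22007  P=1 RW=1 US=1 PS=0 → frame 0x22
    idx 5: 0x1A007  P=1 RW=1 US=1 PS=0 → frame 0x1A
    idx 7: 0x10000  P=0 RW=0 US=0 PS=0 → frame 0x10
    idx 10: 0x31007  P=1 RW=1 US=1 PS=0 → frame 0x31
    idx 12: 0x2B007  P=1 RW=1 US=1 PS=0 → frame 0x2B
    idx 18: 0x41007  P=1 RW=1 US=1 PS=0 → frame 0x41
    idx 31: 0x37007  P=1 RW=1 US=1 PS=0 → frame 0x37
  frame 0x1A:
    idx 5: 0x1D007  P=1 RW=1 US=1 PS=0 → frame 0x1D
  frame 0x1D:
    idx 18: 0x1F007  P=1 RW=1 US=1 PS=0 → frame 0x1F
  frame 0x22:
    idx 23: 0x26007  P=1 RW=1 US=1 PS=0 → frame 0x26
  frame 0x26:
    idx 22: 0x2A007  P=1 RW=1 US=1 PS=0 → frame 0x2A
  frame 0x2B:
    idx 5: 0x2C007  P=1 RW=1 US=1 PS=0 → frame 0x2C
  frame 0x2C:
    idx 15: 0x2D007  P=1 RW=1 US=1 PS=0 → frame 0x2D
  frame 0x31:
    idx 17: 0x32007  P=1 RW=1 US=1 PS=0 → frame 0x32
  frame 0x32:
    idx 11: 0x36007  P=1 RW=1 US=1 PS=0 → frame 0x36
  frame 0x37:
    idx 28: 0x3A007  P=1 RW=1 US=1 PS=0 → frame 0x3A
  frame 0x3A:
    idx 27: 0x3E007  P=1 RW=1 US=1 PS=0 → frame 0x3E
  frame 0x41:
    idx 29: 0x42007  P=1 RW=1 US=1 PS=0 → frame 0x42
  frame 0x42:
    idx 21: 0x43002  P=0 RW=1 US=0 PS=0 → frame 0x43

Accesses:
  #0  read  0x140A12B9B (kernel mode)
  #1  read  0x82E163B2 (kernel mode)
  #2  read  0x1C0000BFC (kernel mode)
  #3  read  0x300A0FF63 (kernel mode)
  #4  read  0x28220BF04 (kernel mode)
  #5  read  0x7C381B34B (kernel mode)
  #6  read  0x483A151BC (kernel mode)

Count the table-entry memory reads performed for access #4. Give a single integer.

Walk each access:
#0 VA=0x140A12B9B (r,kernel):
  L0: frame=0x18 idx=5 entry=0x1A007 [P=1 RW=1 US=1 PS=0]
  L1: frame=0x1A idx=5 entry=0x1D007 [P=1 RW=1 US=1 PS=0]
  L2: frame=0x1D idx=18 entry=0x1F007 [P=1 RW=1 US=1 PS=0]
  ✓ 0x1FB9B  — 3 lookups
#1 VA=0x82E163B2 (r,kernel):
  L0: frame=0x18 idx=2 entry=0x22007 [P=1 RW=1 US=1 PS=0]
  L1: frame=0x22 idx=23 entry=0x26007 [P=1 RW=1 US=1 PS=0]
  L2: frame=0x26 idx=22 entry=0x2A007 [P=1 RW=1 US=1 PS=0]
  ✓ 0x2A3B2  — 3 lookups
#2 VA=0x1C0000BFC (r,kernel):
  L0: frame=0x18 idx=7 entry=0x10000 [P=0 RW=0 US=0 PS=0]
  ⇒ fault: PAGE_NOT_PRESENT  — 1 lookups
#3 VA=0x300A0FF63 (r,kernel):
  L0: frame=0x18 idx=12 entry=0x2B007 [P=1 RW=1 US=1 PS=0]
  L1: frame=0x2B idx=5 entry=0x2C007 [P=1 RW=1 US=1 PS=0]
  L2: frame=0x2C idx=15 entry=0x2D007 [P=1 RW=1 US=1 PS=0]
  ✓ 0x2DF63  — 3 lookups
#4 VA=0x28220BF04 (r,kernel):
  L0: frame=0x18 idx=10 entry=0x31007 [P=1 RW=1 US=1 PS=0]
  L1: frame=0x31 idx=17 entry=0x32007 [P=1 RW=1 US=1 PS=0]
  L2: frame=0x32 idx=11 entry=0x36007 [P=1 RW=1 US=1 PS=0]
  ✓ 0x36F04  — 3 lookups
#5 VA=0x7C381B34B (r,kernel):
  L0: frame=0x18 idx=31 entry=0x37007 [P=1 RW=1 US=1 PS=0]
  L1: frame=0x37 idx=28 entry=0x3A007 [P=1 RW=1 US=1 PS=0]
  L2: frame=0x3A idx=27 entry=0x3E007 [P=1 RW=1 US=1 PS=0]
  ✓ 0x3E34B  — 3 lookups
#6 VA=0x483A151BC (r,kernel):
  L0: frame=0x18 idx=18 entry=0x41007 [P=1 RW=1 US=1 PS=0]
  L1: frame=0x41 idx=29 entry=0x42007 [P=1 RW=1 US=1 PS=0]
  L2: frame=0x42 idx=21 entry=0x43002 [P=0 RW=1 US=0 PS=0]
  ⇒ fault: PAGE_NOT_PRESENT  — 3 lookups

Entries read for #4: 3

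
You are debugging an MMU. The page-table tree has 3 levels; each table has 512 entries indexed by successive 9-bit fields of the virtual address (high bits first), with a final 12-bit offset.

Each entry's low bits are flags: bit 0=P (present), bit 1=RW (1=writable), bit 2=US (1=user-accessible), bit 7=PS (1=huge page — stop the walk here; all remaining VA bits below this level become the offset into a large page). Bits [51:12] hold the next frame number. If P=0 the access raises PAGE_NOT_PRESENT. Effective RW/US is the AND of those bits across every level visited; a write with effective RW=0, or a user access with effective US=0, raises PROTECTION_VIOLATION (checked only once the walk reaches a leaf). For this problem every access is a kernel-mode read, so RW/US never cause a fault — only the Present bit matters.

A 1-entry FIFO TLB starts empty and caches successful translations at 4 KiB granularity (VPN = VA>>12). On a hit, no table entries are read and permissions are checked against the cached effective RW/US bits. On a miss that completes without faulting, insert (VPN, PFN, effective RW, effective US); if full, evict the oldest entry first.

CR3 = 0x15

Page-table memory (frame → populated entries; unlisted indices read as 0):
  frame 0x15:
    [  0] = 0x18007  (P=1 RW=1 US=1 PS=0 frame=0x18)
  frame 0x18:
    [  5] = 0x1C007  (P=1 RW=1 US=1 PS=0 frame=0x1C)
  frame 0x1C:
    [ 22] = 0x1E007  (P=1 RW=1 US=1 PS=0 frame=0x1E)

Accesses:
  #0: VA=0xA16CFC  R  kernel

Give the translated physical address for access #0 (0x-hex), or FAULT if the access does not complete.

Trace:
#0 VA=0xA16CFC (r,kernel):
  L0: frame=0x15 idx=0 entry=0x18007 [P=1 RW=1 US=1 PS=0]
  L1: frame=0x18 idx=5 entry=0x1C007 [P=1 RW=1 US=1 PS=0]
  L2: frame=0x1C idx=22 entry=0x1E007 [P=1 RW=1 US=1 PS=0]
  ✓ 0x1ECFC  — 3 lookups

Access #0 PA: 0x1ECFC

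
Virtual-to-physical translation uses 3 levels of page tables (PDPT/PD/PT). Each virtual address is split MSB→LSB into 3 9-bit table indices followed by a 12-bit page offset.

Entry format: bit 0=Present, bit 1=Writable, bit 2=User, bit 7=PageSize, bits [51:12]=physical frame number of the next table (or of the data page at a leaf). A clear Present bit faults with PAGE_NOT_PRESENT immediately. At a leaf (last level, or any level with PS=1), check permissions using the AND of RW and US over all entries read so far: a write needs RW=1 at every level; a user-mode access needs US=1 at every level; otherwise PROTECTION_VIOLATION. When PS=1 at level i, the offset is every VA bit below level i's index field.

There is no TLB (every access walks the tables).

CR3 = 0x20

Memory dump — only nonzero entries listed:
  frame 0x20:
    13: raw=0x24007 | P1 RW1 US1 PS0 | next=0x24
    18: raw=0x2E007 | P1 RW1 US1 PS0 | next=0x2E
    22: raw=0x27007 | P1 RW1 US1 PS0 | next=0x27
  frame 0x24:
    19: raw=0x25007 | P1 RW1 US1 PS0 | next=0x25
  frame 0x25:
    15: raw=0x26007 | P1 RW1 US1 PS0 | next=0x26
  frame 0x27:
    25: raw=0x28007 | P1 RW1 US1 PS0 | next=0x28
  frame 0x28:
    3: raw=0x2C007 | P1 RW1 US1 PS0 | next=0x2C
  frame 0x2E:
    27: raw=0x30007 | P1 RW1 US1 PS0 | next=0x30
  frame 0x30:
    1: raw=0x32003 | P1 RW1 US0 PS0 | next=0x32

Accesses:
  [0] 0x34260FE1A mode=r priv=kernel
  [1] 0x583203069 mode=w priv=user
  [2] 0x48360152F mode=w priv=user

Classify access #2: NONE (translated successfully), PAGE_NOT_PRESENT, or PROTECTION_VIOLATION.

Trace:
#0 VA=0x34260FE1A (r,kernel):
  L0: frame=0x20 idx=13 entry=0x24007 [P=1 RW=1 US=1 PS=0]
  L1: frame=0x24 idx=19 entry=0x25007 [P=1 RW=1 US=1 PS=0]
  L2: frame=0x25 idx=15 entry=0x26007 [P=1 RW=1 US=1 PS=0]
  → PA=0x26E1A  (3 entries read)
#1 VA=0x583203069 (w,user):
  L0: frame=0x20 idx=22 entry=0x27007 [P=1 RW=1 US=1 PS=0]
  L1: frame=0x27 idx=25 entry=0x28007 [P=1 RW=1 US=1 PS=0]
  L2: frame=0x28 idx=3 entry=0x2C007 [P=1 RW=1 US=1 PS=0]
  → PA=0x2C069  (3 entries read)
#2 VA=0x48360152F (w,user):
  L0: frame=0x20 idx=18 entry=0x2E007 [P=1 RW=1 US=1 PS=0]
  L1: frame=0x2E idx=27 entry=0x30007 [P=1 RW=1 US=1 PS=0]
  L2: frame=0x30 idx=1 entry=0x32003 [P=1 RW=1 US=0 PS=0]
  → PROTECTION_VIOLATION  (3 entries read)

Access #2 fault: PROTECTION_VIOLATION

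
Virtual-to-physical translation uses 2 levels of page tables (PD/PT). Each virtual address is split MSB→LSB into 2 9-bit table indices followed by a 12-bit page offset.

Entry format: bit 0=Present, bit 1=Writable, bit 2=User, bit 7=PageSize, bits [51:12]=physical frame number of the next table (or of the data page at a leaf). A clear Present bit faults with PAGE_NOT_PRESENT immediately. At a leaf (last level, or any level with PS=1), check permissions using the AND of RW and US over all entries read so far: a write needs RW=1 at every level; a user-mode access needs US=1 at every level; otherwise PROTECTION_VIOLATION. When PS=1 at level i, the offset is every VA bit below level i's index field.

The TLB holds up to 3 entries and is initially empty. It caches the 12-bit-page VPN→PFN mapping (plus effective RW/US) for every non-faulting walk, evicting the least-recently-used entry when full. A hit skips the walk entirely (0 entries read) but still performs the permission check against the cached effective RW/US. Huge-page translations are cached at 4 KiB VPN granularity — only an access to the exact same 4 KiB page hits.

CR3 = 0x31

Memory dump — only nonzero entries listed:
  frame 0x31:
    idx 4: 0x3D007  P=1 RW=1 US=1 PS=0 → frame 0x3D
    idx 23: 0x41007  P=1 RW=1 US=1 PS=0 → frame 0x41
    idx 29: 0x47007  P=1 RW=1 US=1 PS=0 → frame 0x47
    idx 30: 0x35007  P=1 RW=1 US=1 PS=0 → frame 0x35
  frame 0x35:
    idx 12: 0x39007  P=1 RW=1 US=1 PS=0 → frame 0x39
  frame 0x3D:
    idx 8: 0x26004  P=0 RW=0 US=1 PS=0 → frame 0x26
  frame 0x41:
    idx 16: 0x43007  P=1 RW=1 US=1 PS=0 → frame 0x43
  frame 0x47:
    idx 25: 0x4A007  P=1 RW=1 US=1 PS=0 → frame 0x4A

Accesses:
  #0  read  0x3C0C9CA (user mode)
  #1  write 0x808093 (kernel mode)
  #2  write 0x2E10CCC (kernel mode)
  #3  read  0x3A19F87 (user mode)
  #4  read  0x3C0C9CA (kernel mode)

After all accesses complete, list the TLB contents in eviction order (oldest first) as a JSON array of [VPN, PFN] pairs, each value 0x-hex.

Per-access translation:
#0 VA=0x3C0C9CA (r,user):
  lvl0: tbl 0x31, slot 30 ⇒ 0x35007 (P1/RW1/US1/PS0)
  lvl1: tbl 0x35, slot 12 ⇒ 0x39007 (P1/RW1/US1/PS0)
  ✓ 0x399CA  — 2 lookups
#1 VA=0x808093 (w,kernel):
  lvl0: tbl 0x31, slot 4 ⇒ 0x3D007 (P1/RW1/US1/PS0)
  lvl1: tbl 0x3D, slot 8 ⇒ 0x26004 (P0/RW0/US1/PS0)
  ⇒ fault: PAGE_NOT_PRESENT  — 2 lookups
#2 VA=0x2E10CCC (w,kernel):
  lvl0: tbl 0x31, slot 23 ⇒ 0x41007 (P1/RW1/US1/PS0)
  lvl1: tbl 0x41, slot 16 ⇒ 0x43007 (P1/RW1/US1/PS0)
  ✓ 0x43CCC  — 2 lookups
#3 VA=0x3A19F87 (r,user):
  lvl0: tbl 0x31, slot 29 ⇒ 0x47007 (P1/RW1/US1/PS0)
  lvl1: tbl 0x47, slot 25 ⇒ 0x4A007 (P1/RW1/US1/PS0)
  ✓ 0x4AF87  — 2 lookups
#4 VA=0x3C0C9CA (r,kernel):
  TLB hit vpn=0x3C0C → PA=0x399CA

TLB: [["0x2E10", "0x43"], ["0x3A19", "0x4A"], ["0x3C0C", "0x39"]]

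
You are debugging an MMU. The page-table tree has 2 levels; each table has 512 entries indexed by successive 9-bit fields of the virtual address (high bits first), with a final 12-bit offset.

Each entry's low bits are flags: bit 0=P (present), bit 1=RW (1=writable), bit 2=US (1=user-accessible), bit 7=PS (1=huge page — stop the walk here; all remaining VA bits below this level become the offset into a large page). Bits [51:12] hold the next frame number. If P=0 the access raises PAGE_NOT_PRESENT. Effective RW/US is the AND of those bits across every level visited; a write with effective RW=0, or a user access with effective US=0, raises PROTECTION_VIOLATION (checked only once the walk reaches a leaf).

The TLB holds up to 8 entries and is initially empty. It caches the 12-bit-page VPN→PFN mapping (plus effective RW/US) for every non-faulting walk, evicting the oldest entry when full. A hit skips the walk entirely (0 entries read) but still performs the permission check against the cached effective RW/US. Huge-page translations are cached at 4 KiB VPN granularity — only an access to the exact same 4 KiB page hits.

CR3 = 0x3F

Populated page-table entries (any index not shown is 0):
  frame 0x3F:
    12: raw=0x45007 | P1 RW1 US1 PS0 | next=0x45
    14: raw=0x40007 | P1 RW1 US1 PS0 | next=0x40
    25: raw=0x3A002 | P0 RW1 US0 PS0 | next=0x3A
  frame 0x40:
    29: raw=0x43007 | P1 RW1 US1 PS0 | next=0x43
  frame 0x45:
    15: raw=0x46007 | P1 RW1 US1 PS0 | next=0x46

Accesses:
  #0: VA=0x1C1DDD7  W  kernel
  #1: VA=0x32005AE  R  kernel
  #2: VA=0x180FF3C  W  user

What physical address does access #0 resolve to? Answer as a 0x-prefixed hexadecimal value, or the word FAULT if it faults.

Walk each access:
#0 VA=0x1C1DDD7 (w,kernel):
  L0: frame=0x3F idx=14 entry=0x40007 [P=1 RW=1 US=1 PS=0]
  L1: frame=0x40 idx=29 entry=0x43007 [P=1 RW=1 US=1 PS=0]
  ✓ 0x43DD7  — 2 lookups
#1 VA=0x32005AE (r,kernel):
  L0: frame=0x3F idx=25 entry=0x3A002 [P=0 RW=1 US=0 PS=0]
  → PAGE_NOT_PRESENT  (1 entries read)
#2 VA=0x180FF3C (w,user):
  L0: frame=0x3F idx=12 entry=0x45007 [P=1 RW=1 US=1 PS=0]
  L1: frame=0x45 idx=15 entry=0x46007 [P=1 RW=1 US=1 PS=0]
  ✓ 0x46F3C  — 2 lookups

Access #0 PA: 0x43DD7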